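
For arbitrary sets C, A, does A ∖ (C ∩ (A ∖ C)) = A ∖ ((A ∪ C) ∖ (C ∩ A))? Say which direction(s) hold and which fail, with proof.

The sets are not equal: only the reverse inclusion holds.

(⊆) This inclusion fails. Take C = ∅, A = {1}; then 1 ∈ A ∖ (C ∩ (A ∖ C)) but 1 ∉ A ∖ ((A ∪ C) ∖ (C ∩ A)).

(⊇) Let x ∈ A ∖ ((A ∪ C) ∖ (C ∩ A)). Then x ∈ C ∩ A, from which x ∈ A ∖ (C ∩ (A ∖ C)).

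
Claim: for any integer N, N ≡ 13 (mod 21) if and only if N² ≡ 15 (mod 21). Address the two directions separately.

(⟹) This fails: take N = 13. Then 13 ≡ 13 (mod 21), but 13² = 169 ≡ 1 (mod 21), not 15.

(⟸) This fails: take N = 6. Then 6² = 36 ≡ 15 (mod 21), yet 6 ≡ 6 (mod 21), not 13.

Both directions fail.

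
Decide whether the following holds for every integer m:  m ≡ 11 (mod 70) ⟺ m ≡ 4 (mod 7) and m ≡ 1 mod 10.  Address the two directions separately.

(⇒) Suppose m ≡ 11 (mod 70); write m = 70j + 11. Since 7 ∣ 70, reducing mod 7 gives m ≡ 11 ≡ 4 (mod 7); since 10 ∣ 70, reducing mod 10 gives m ≡ 11 ≡ 1 (mod 10).

(⇐) Conversely, if m ≡ 4 (mod 7) and m ≡ 1 (mod 10), then by the Chinese remainder theorem m ≡ 11 (mod 70). This is exactly m ≡ 11 (mod 70).

Equivalent; both directions hold.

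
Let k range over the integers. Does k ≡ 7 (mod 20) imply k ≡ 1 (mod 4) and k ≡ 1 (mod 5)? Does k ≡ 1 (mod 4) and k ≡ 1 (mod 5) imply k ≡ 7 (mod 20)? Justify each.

(⇒) fails and (⇐) fails.

Forward direction. This fails: k = 7 gives 7 ≡ 7 (mod 20) but 7 ≡ 3 (mod 4), so the conjunction on the right does not hold.

Converse. This fails: k = 1 satisfies both congruences on the right (1 ≡ 1 mod 4 and 1 ≡ 1 mod 5) yet 1 ≡ 1 (mod 20), not 7.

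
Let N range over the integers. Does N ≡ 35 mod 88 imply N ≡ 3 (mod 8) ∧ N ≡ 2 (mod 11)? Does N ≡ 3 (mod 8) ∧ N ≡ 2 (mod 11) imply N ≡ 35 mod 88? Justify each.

[⇒] Suppose N ≡ 35 (mod 88); write N = 88j + 35. Since 8 ∣ 88, reducing mod 8 gives N ≡ 35 ≡ 3 (mod 8); since 11 ∣ 88, reducing mod 11 gives N ≡ 35 ≡ 2 (mod 11).

[⇐] Conversely, if N ≡ 3 (mod 8) and N ≡ 2 (mod 11), then by the Chinese remainder theorem N ≡ 35 (mod 88). This is exactly N ≡ 35 (mod 88).

Both implications hold.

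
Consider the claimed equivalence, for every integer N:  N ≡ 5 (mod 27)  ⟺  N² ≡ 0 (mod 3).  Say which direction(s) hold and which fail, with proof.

Neither direction holds.

Forward direction. This fails: take N = 5. Then 5 ≡ 5 (mod 27), but 5² = 25 ≡ 1 (mod 3), not 0.

Converse. This fails: take N = 0. Then 0² = 0 ≡ 0 (mod 3), yet 0 ≡ 0 (mod 27), not 5.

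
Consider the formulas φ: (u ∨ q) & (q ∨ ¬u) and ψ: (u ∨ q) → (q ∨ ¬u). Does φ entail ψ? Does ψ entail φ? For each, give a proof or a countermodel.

Only the forward implication holds.

[⇒] Assume the antecedent. If q is true, (u ∨ q) → (q ∨ ¬u) reduces to true regardless of the other variables. If q is false, the antecedent cannot hold. Either way (u ∨ q) → (q ∨ ¬u) holds.

[⇐] This fails. Under q = F, u = F, the left side is false but the right side is true.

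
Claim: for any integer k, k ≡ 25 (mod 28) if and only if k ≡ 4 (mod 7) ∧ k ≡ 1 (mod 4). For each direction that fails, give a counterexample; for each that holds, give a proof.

(⇒) Suppose k ≡ 25 (mod 28); write k = 28j + 25. Since 7 ∣ 28, reducing mod 7 gives k ≡ 25 ≡ 4 (mod 7); since 4 ∣ 28, reducing mod 4 gives k ≡ 25 ≡ 1 (mod 4).

(⇐) Conversely, if k ≡ 4 (mod 7) and k ≡ 1 (mod 4), then by the Chinese remainder theorem k ≡ 25 (mod 28). This is exactly k ≡ 25 (mod 28).

Both implications hold.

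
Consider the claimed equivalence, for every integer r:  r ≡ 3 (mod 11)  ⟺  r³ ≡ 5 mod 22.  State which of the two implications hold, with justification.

(⇒) fails; (⇐) holds.

(←) The residues r modulo 22 with r³ ≡ 5 (mod 22) are exactly {3}, and each is ≡ 3 (mod 11).

(→) This fails: take r = 14. Then 14 ≡ 3 (mod 11), but 14³ = 2744 ≡ 16 (mod 22), not 5.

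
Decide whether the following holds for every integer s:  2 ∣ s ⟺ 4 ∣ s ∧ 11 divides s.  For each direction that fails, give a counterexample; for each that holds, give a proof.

(←) Suppose 4 ∣ s and 11 ∣ s. Any common multiple of 4 and 11 is a multiple of their lcm; here gcd(4, 11) = 1, so lcm(4, 11) = 4·11 = 44, so 44 ∣ s. Since 2 ∣ 44, it follows that 2 ∣ s.

(→) This fails: take s = 2. Certainly 2 ∣ 2, but 4 ∤ 2.

Not equivalent: only (⇐) holds.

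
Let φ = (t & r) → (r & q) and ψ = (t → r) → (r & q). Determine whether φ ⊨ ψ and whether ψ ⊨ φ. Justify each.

Not equivalent: only (⇐) holds.

(→) This fails. Under q = F, t = F, r = F, the left side is true but the right side is false.

(←) Assume the antecedent. If q is true, (t & r) → (r & q) reduces to true regardless of the other variables. If q is false, the antecedent forces (q = F, t = T, r = F), and (t & r) → (r & q) holds there. Either way (t & r) → (r & q) holds.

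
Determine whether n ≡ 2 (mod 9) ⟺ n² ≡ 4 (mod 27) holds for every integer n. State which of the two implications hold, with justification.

(→) This fails: take n = 11. Then 11 ≡ 2 (mod 9), but 11² = 121 ≡ 13 (mod 27), not 4.

(←) This fails: take n = 25. Then 25² = 625 ≡ 4 (mod 27), yet 25 ≡ 7 (mod 9), not 2.

Neither implication holds.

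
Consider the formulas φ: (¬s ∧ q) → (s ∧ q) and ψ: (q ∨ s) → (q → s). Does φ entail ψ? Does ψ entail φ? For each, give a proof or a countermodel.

(⟹) Assume the antecedent. If s is true, (q ∨ s) → (q → s) reduces to true regardless of the other variables. If s is false, the antecedent forces (s = F, q = F), and (q ∨ s) → (q → s) holds there. Either way (q ∨ s) → (q → s) holds.

(⟸) Assume the antecedent. If s is true, (¬s ∧ q) → (s ∧ q) reduces to true regardless of the other variables. If s is false, the antecedent forces (s = F, q = F), and (¬s ∧ q) → (s ∧ q) holds there. Either way (¬s ∧ q) → (s ∧ q) holds.

The biconditional holds.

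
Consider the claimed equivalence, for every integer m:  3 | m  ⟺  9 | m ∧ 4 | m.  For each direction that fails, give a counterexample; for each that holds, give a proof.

(⇒) This fails: take m = 3. Certainly 3 ∣ 3, but 9 ∤ 3.

(⇐) Suppose 9 ∣ m and 4 ∣ m. Any common multiple of 9 and 4 is a multiple of their lcm; here gcd(9, 4) = 1, so lcm(9, 4) = 9·4 = 36, so 36 ∣ m. Since 3 ∣ 36, it follows that 3 ∣ m.

Only the converse holds.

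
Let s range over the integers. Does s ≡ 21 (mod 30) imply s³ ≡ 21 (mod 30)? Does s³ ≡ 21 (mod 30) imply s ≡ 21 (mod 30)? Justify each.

Both directions hold.

Forward direction. Suppose s ≡ 21 (mod 30). Write s = 30j + 21. Then (30j + 21)³ = 27000j³ + 56700j² + 39690j + 9261 = 30(900j³ + 1890j² + 1323j + 308) + 21, so s³ ≡ 21 (mod 30).

Converse. Suppose s³ ≡ 21 (mod 30). The only residue r in {0, …, 29} with r³ ≡ 21 (mod 30) is r = 21, so s ≡ 21 (mod 30).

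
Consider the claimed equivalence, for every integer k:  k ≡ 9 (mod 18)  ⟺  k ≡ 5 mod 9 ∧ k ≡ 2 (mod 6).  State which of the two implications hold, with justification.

(→) This fails: k = 9 gives 9 ≡ 9 (mod 18) but 9 ≡ 0 (mod 9), so the conjunction on the right does not hold.

(←) This fails: k = 14 satisfies both congruences on the right (14 ≡ 5 mod 9 and 14 ≡ 2 mod 6) yet 14 ≡ 14 (mod 18), not 9.

Neither implication holds.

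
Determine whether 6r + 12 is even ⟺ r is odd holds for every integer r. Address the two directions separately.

(⟸) Suppose r is odd. Since 6 is even, 6r is even for every r, so 6r + 12 has the same parity as 12, which is even. Hence 6r + 12 is even.

(⟹) This fails: take r = 0. Then 6r + 12 = 12, which is even, yet r = 0 is even, not odd.

Not equivalent: only (⇐) holds.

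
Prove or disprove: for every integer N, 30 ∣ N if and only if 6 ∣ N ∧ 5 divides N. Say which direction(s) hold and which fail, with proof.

(⟸) Suppose 6 ∣ N and 5 ∣ N. Any common multiple of 6 and 5 is a multiple of their lcm; here gcd(6, 5) = 1, so lcm(6, 5) = 6·5 = 30, so 30 ∣ N.

(⟹) If 30 ∣ N, write N = 30q. Since 30 = 5·6, N = 6·(5q), so 6 ∣ N; and since 30 = 6·5, N = 5·(6q), so 5 ∣ N.

Equivalent; both directions hold.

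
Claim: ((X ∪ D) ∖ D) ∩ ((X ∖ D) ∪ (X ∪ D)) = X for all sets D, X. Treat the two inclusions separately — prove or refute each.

(⟹) Let x ∈ ((X ∪ D) ∖ D) ∩ ((X ∖ D) ∪ (X ∪ D)). Then x ∈ X and x ∉ D, from which x ∈ X.

(⟸) This inclusion fails. Take D = {1}, X = {1}; then 1 ∈ X but 1 ∉ ((X ∪ D) ∖ D) ∩ ((X ∖ D) ∪ (X ∪ D)).

The sets are not equal: only the forward inclusion holds.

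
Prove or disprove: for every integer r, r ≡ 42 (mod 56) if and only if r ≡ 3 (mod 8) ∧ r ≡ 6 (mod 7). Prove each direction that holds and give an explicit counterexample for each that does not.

[⇒] This fails: r = 42 gives 42 ≡ 42 (mod 56) but 42 ≡ 2 (mod 8), so the conjunction on the right does not hold.

[⇐] This fails: r = 27 satisfies both congruences on the right (27 ≡ 3 mod 8 and 27 ≡ 6 mod 7) yet 27 ≡ 27 (mod 56), not 42.

Neither implication holds.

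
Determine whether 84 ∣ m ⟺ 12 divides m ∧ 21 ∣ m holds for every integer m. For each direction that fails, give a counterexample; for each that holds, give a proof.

Equivalent; both directions hold.

(⇐) Suppose 12 ∣ m and 21 ∣ m. Any common multiple of 12 and 21 is a multiple of their lcm; here lcm(12, 21) = 12·21/gcd(12, 21) = 252/3 = 84, so 84 ∣ m.

(⇒) If 84 ∣ m, write m = 84q. Since 84 = 7·12, m = 12·(7q), so 12 ∣ m; and since 84 = 4·21, m = 21·(4q), so 21 ∣ m.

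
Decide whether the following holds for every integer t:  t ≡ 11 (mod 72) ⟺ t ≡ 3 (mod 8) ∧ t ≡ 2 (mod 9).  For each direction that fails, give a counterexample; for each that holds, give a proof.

[⇒] Suppose t ≡ 11 (mod 72); write t = 72j + 11. Since 8 ∣ 72, reducing mod 8 gives t ≡ 11 ≡ 3 (mod 8); since 9 ∣ 72, reducing mod 9 gives t ≡ 11 ≡ 2 (mod 9).

[⇐] Conversely, if t ≡ 3 (mod 8) and t ≡ 2 (mod 9), then by the Chinese remainder theorem t ≡ 11 (mod 72). This is exactly t ≡ 11 (mod 72).

Both directions hold; the statement is true.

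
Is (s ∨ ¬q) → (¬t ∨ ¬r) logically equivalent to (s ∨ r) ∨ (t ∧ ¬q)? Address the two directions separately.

(⇒) fails and (⇐) fails.

[⇒] This fails. Under q = F, t = F, s = F, r = F, the left side is true but the right side is false.

[⇐] This fails. Under q = F, t = T, s = F, r = T, the left side is false but the right side is true.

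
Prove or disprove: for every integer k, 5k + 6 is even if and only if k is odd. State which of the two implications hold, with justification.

Neither direction holds.

(⟹) This fails: k = 4 gives 5k + 6 = 26, which is even, but 4 is even, not odd.

(⟸) This also fails: k = 7 is odd, but 5k + 6 = 41 is odd, not even.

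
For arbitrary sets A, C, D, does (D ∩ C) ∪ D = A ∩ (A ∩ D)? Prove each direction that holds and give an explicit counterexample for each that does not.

(⊆) fails; (⊇) holds.

(⊆) This inclusion fails. Take A = ∅, C = ∅, D = {1}; then 1 ∈ (D ∩ C) ∪ D but 1 ∉ A ∩ (A ∩ D).

(⊇) Let x ∈ A ∩ (A ∩ D). Then either x ∈ A ∩ D and x ∉ C; or x ∈ A ∩ C ∩ D. In each case x ∈ (D ∩ C) ∪ D, so A ∩ (A ∩ D) ⊆ (D ∩ C) ∪ D.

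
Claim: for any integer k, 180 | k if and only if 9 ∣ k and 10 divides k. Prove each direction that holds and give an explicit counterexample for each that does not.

(→) If 180 ∣ k, write k = 180q. Since 180 = 20·9, k = 9·(20q), so 9 ∣ k; and since 180 = 18·10, k = 10·(18q), so 10 ∣ k.

(←) This fails: take k = 90. Both 9 ∣ 90 and 10 ∣ 90, yet 90 is not a multiple of 180 (since 90 = 0·180 + 90), so 180 ∤ 90.

Only the forward implication holds.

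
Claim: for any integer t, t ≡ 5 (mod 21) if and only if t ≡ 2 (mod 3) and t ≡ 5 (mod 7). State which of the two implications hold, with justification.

(→) Suppose t ≡ 5 (mod 21); write t = 21j + 5. Since 3 ∣ 21, reducing mod 3 gives t ≡ 5 ≡ 2 (mod 3); since 7 ∣ 21, reducing mod 7 gives t ≡ 5 (mod 7).

(←) Conversely, if t ≡ 2 (mod 3) and t ≡ 5 (mod 7), then by the Chinese remainder theorem t ≡ 5 (mod 21). This is exactly t ≡ 5 (mod 21).

Both directions hold.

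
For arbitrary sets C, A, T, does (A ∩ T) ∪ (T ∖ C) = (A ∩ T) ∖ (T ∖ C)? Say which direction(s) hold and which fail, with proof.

Forward inclusion. This inclusion fails. Take C = ∅, A = ∅, T = {1}; then 1 ∈ (A ∩ T) ∪ (T ∖ C) but 1 ∉ (A ∩ T) ∖ (T ∖ C).

Reverse inclusion. Let x ∈ (A ∩ T) ∖ (T ∖ C). Then x ∈ C ∩ A ∩ T, from which x ∈ (A ∩ T) ∪ (T ∖ C).

Only the reverse inclusion holds.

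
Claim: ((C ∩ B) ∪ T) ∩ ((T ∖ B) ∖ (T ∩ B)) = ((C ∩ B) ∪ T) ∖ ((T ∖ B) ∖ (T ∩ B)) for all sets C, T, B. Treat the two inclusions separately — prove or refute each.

Neither inclusion holds.

(⟹) This inclusion fails. Take C = ∅, T = {1}, B = ∅; then 1 ∈ ((C ∩ B) ∪ T) ∩ ((T ∖ B) ∖ (T ∩ B)) but 1 ∉ ((C ∩ B) ∪ T) ∖ ((T ∖ B) ∖ (T ∩ B)).

(⟸) This inclusion fails. Take C = {1}, T = ∅, B = {1}; then 1 ∈ ((C ∩ B) ∪ T) ∖ ((T ∖ B) ∖ (T ∩ B)) but 1 ∉ ((C ∩ B) ∪ T) ∩ ((T ∖ B) ∖ (T ∩ B)).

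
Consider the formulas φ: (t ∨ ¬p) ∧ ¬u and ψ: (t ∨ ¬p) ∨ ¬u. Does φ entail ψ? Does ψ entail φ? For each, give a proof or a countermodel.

(→) Assume the antecedent. If u is true, the antecedent cannot hold. If u is false, (t ∨ ¬p) ∨ ¬u reduces to true regardless of the other variables. Either way (t ∨ ¬p) ∨ ¬u holds.

(←) This fails. Under u = T, p = F, t = F, the left side is false but the right side is true.

The forward direction holds; the converse fails.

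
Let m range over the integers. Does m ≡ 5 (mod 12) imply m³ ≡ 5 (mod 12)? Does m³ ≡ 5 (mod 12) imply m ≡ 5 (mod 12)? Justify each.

Both directions hold; the statement is true.

(⇐) For the converse, argue contrapositively. If m ≢ 5 (mod 12), then m is congruent to one of 0, 1, 2, 3, 4, 6, 7, 8, 9, 10, 11 modulo 12, and these give m³ ≡ 0, 1, 8, 3, 4, 0, 7, 8, 9, 4, 11 respectively — never 5.

(⇒) Suppose m ≡ 5 (mod 12). Write m = 12j + 5. Then (12j + 5)³ = 1728j³ + 2160j² + 900j + 125 = 12(144j³ + 180j² + 75j + 10) + 5, so m³ ≡ 5 (mod 12).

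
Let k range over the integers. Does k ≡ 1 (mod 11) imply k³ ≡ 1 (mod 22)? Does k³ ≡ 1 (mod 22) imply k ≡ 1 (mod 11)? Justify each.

Only the converse holds.

(⇒) This fails: take k = 12. Then 12 ≡ 1 (mod 11), but 12³ = 1728 ≡ 12 (mod 22), not 1.

(⇐) Conversely, the residues r modulo 22 with r³ ≡ 1 (mod 22) are exactly {1}, and each is ≡ 1 (mod 11).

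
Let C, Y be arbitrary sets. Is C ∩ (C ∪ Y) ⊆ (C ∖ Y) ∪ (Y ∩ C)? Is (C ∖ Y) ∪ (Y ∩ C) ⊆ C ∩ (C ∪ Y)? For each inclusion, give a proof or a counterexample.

The two sets are equal.

(⊆) Let x ∈ C ∩ (C ∪ Y). Then either x ∈ C and x ∉ Y; or x ∈ C ∩ Y. In each case x ∈ (C ∖ Y) ∪ (Y ∩ C), so C ∩ (C ∪ Y) ⊆ (C ∖ Y) ∪ (Y ∩ C).

(⊇) Let x ∈ (C ∖ Y) ∪ (Y ∩ C). Then either x ∈ C and x ∉ Y; or x ∈ C ∩ Y. In each case x ∈ C ∩ (C ∪ Y), so (C ∖ Y) ∪ (Y ∩ C) ⊆ C ∩ (C ∪ Y).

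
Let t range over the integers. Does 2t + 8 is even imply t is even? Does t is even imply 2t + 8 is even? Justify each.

(←) Suppose t is even. Since 2 is even, 2t is even for every t, so 2t + 8 has the same parity as 8, which is even. Hence 2t + 8 is even.

(→) This fails: take t = 1. Then 2t + 8 = 10, which is even, yet t = 1 is odd, not even.

Not equivalent: only (⇐) holds.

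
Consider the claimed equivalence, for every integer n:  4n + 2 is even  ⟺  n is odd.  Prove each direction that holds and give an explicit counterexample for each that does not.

The forward direction fails; the converse holds.

(⟹) This fails: take n = 2. Then 4n + 2 = 10, which is even, yet n = 2 is even, not odd.

(⟸) Suppose n is odd. Since 4 is even, 4n is even for every n, so 4n + 2 has the same parity as 2, which is even. Hence 4n + 2 is even.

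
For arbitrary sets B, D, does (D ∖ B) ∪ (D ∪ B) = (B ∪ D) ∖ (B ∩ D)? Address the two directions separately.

(⟹) This inclusion fails. Take B = {1}, D = {1}; then 1 ∈ (D ∖ B) ∪ (D ∪ B) but 1 ∉ (B ∪ D) ∖ (B ∩ D).

(⟸) Let x ∈ (B ∪ D) ∖ (B ∩ D). Then either x ∈ B and x ∉ D; or x ∈ D and x ∉ B. In each case x ∈ (D ∖ B) ∪ (D ∪ B), so (B ∪ D) ∖ (B ∩ D) ⊆ (D ∖ B) ∪ (D ∪ B).

The sets are not equal: only the reverse inclusion holds.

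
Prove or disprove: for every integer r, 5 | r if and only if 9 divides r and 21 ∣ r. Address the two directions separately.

(→) This fails: take r = 5. Certainly 5 ∣ 5, but 9 ∤ 5.

(←) This fails: take r = 63. Both 9 ∣ 63 and 21 ∣ 63, yet 63 is not a multiple of 5 (since 63 = 12·5 + 3), so 5 ∤ 63.

Neither direction holds.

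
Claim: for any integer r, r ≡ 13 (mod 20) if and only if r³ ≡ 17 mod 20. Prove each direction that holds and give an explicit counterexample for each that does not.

[⇒] Suppose r ≡ 13 (mod 20). Write r = 20j + 13. Then (20j + 13)³ = 8000j³ + 15600j² + 10140j + 2197 = 20(400j³ + 780j² + 507j + 109) + 17, so r³ ≡ 17 (mod 20).

[⇐] Conversely, suppose r³ ≡ 17 (mod 20). The only residue r in {0, …, 19} with r³ ≡ 17 (mod 20) is r = 13, so r ≡ 13 (mod 20).

Both directions hold; the statement is true.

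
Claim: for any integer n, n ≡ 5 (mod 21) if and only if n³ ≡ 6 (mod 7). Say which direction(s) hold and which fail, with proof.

The forward direction holds; the converse fails.

(⟹) Suppose n ≡ 5 (mod 21). Then n³ ≡ 5³ = 125 (mod 21), and since 7 ∣ 21, also n³ ≡ 6 (mod 7).

(⟸) This fails: take n = 3. Then 3³ = 27 ≡ 6 (mod 7), yet 3 ≡ 3 (mod 21), not 5.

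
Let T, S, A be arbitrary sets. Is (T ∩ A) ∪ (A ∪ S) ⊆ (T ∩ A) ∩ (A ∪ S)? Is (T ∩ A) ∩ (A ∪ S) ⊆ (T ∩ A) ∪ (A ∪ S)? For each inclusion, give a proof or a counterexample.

(⟹) This inclusion fails. Take T = ∅, S = {1}, A = ∅; then 1 ∈ (T ∩ A) ∪ (A ∪ S) but 1 ∉ (T ∩ A) ∩ (A ∪ S).

(⟸) Let x ∈ (T ∩ A) ∩ (A ∪ S). Then either x ∈ T ∩ A and x ∉ S; or x ∈ T ∩ S ∩ A. In each case x ∈ (T ∩ A) ∪ (A ∪ S), so (T ∩ A) ∩ (A ∪ S) ⊆ (T ∩ A) ∪ (A ∪ S).

(⊆) fails; (⊇) holds.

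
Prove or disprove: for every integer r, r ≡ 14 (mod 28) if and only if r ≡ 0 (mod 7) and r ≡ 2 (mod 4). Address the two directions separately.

[⇒] Suppose r ≡ 14 (mod 28); write r = 28j + 14. Since 7 ∣ 28, reducing mod 7 gives r ≡ 14 ≡ 0 (mod 7); since 4 ∣ 28, reducing mod 4 gives r ≡ 14 ≡ 2 (mod 4).

[⇐] Conversely, if r ≡ 0 (mod 7) and r ≡ 2 (mod 4), then by the Chinese remainder theorem r ≡ 14 (mod 28). This is exactly r ≡ 14 (mod 28).

Equivalent; both directions hold.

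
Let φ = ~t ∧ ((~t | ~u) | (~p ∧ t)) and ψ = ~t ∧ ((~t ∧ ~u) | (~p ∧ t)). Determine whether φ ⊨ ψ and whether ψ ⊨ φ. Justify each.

Only the reverse direction holds.

[⇐] Assume the antecedent. If p is true, the antecedent forces (p = T, u = F, t = F), and ~t ∧ ((~t | ~u) | (~p ∧ t)) holds there. If p is false, the antecedent forces (p = F, u = F, t = F), and ~t ∧ ((~t | ~u) | (~p ∧ t)) holds there. Either way ~t ∧ ((~t | ~u) | (~p ∧ t)) holds.

[⇒] This fails. Under p = F, u = T, t = F, the left side is true but the right side is false.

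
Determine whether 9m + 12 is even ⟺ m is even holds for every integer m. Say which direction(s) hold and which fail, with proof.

(⟹) Suppose 9m + 12 is even. Since 9 is odd, 9m and m have the same parity, so 9m + 12 ≡ m + 12 (mod 2). As 12 is even, 9m + 12 is even exactly when m is even. Thus m is even.

(⟸) Conversely, suppose m is even; write m = 2j. Then 9m + 12 = 9·(2j) + 12 = 2·9j + 12, which is even.

Both directions hold.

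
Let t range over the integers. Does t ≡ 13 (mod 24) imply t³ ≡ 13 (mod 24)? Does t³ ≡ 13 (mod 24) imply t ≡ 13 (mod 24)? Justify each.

Equivalent; both directions hold.

(←) Suppose t³ ≡ 13 (mod 24). The only residue r in {0, …, 23} with r³ ≡ 13 (mod 24) is r = 13, so t ≡ 13 (mod 24).

(→) Suppose t ≡ 13 (mod 24). Write t = 24j + 13. Then (24j + 13)³ = 13824j³ + 22464j² + 12168j + 2197 = 24(576j³ + 936j² + 507j + 91) + 13, so t³ ≡ 13 (mod 24).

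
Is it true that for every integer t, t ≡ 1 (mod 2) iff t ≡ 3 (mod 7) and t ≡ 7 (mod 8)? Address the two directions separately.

(⇒) fails; (⇐) holds.

(→) This fails: t = 1 gives 1 ≡ 1 (mod 2) but 1 ≡ 1 (mod 7), so the conjunction on the right does not hold.

(←) Conversely, if t ≡ 3 (mod 7) and t ≡ 7 (mod 8), then by the Chinese remainder theorem t ≡ 31 (mod 56). Since 31 ≡ 1 (mod 2) and 2 ∣ 56, we get t ≡ 1 (mod 2).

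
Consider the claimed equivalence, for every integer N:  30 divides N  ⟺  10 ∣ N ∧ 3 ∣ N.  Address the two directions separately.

[⇒] If 30 ∣ N, write N = 30q. Since 30 = 3·10, N = 10·(3q), so 10 ∣ N; and since 30 = 10·3, N = 3·(10q), so 3 ∣ N.

[⇐] Suppose 10 ∣ N and 3 ∣ N. Any common multiple of 10 and 3 is a multiple of their lcm; here gcd(10, 3) = 1, so lcm(10, 3) = 10·3 = 30, so 30 ∣ N.

Equivalent; both directions hold.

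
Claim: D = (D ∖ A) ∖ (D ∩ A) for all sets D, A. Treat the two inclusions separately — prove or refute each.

The sets are not equal: only the reverse inclusion holds.

Forward inclusion. This inclusion fails. Take D = {1}, A = {1}; then 1 ∈ D but 1 ∉ (D ∖ A) ∖ (D ∩ A).

Reverse inclusion. Let x ∈ (D ∖ A) ∖ (D ∩ A). Then x ∈ D and x ∉ A, from which x ∈ D.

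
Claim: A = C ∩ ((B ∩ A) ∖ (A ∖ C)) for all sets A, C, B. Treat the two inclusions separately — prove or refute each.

The sets are not equal: only the reverse inclusion holds.

(⟸) Let x ∈ C ∩ ((B ∩ A) ∖ (A ∖ C)). Then x ∈ A ∩ C ∩ B, from which x ∈ A.

(⟹) This inclusion fails. Take A = {1}, C = ∅, B = ∅; then 1 ∈ A but 1 ∉ C ∩ ((B ∩ A) ∖ (A ∖ C)).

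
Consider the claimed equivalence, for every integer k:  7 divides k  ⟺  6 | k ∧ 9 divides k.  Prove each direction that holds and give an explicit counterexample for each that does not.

(⇒) fails and (⇐) fails.

(⇒) This fails: take k = 7. Certainly 7 ∣ 7, but 6 ∤ 7.

(⇐) This fails: take k = 18. Both 6 ∣ 18 and 9 ∣ 18, yet 18 is not a multiple of 7 (since 18 = 2·7 + 4), so 7 ∤ 18.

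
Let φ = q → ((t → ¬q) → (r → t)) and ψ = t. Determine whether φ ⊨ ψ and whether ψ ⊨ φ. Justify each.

(⇐) Assume the antecedent. If r is true, the antecedent forces (r = T, t = T, q = F) or (r = T, t = T, q = T), and q → ((t → ¬q) → (r → t)) holds there. If r is false, q → ((t → ¬q) → (r → t)) reduces to true regardless of the other variables. Either way q → ((t → ¬q) → (r → t)) holds.

(⇒) This fails. Under r = F, t = F, q = F, the left side is true but the right side is false.

Not equivalent: only (⇐) holds.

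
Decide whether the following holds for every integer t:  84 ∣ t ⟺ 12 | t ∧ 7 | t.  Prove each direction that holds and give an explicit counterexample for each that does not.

Equivalent; both directions hold.

[⇒] If 84 ∣ t, write t = 84q. Since 84 = 7·12, t = 12·(7q), so 12 ∣ t; and since 84 = 12·7, t = 7·(12q), so 7 ∣ t.

[⇐] Suppose 12 ∣ t and 7 ∣ t. Any common multiple of 12 and 7 is a multiple of their lcm; here gcd(12, 7) = 1, so lcm(12, 7) = 12·7 = 84, so 84 ∣ t.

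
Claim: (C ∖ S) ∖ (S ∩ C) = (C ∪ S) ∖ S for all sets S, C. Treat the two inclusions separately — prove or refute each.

Forward inclusion. Let x ∈ (C ∖ S) ∖ (S ∩ C). Then x ∈ C and x ∉ S, from which x ∈ (C ∪ S) ∖ S.

Reverse inclusion. Let x ∈ (C ∪ S) ∖ S. Then x ∈ C and x ∉ S, from which x ∈ (C ∖ S) ∖ (S ∩ C).

Both inclusions hold; the sets are equal.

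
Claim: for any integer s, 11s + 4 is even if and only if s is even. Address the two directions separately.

(⇒) Suppose 11s + 4 is even. Since 11 is odd, 11s and s have the same parity, so 11s + 4 ≡ s + 4 (mod 2). As 4 is even, 11s + 4 is even exactly when s is even. Thus s is even.

(⇐) Conversely, suppose s is even; write s = 2j. Then 11s + 4 = 11·(2j) + 4 = 2·11j + 4, which is even.

Both directions hold.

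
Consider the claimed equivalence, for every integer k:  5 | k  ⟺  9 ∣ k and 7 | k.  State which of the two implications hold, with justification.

Both directions fail.

(→) This fails: take k = 5. Certainly 5 ∣ 5, but 9 ∤ 5.

(←) This fails: take k = 63. Both 9 ∣ 63 and 7 ∣ 63, yet 63 is not a multiple of 5 (since 63 = 12·5 + 3), so 5 ∤ 63.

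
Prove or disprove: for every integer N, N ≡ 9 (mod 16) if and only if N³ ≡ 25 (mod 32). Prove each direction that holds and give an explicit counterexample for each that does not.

Only the reverse direction holds.

Forward direction. This fails: take N = 25. Then 25 ≡ 9 (mod 16), but 25³ = 15625 ≡ 9 (mod 32), not 25.

Converse. The residues r modulo 32 with r³ ≡ 25 (mod 32) are exactly {9}, and each is ≡ 9 (mod 16).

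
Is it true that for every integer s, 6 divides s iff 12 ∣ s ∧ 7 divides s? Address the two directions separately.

(⟹) This fails: take s = 6. Certainly 6 ∣ 6, but 12 ∤ 6.

(⟸) Suppose 12 ∣ s and 7 ∣ s. Any common multiple of 12 and 7 is a multiple of their lcm; here gcd(12, 7) = 1, so lcm(12, 7) = 12·7 = 84, so 84 ∣ s. Since 6 ∣ 84, it follows that 6 ∣ s.

Not equivalent: only (⇐) holds.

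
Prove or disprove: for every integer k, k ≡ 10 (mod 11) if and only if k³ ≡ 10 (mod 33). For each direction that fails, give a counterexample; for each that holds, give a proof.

[⇒] This fails: take k = 21. Then 21 ≡ 10 (mod 11), but 21³ = 9261 ≡ 21 (mod 33), not 10.

[⇐] Conversely, the residues r modulo 33 with r³ ≡ 10 (mod 33) are exactly {10}, and each is ≡ 10 (mod 11).

Not equivalent: only (⇐) holds.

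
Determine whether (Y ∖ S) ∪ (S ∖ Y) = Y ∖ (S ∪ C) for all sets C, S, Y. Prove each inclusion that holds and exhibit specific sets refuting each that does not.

(⟸) Let x ∈ Y ∖ (S ∪ C). Then x ∈ Y and x ∉ C, S, from which x ∈ (Y ∖ S) ∪ (S ∖ Y).

(⟹) This inclusion fails. Take C = ∅, S = {1}, Y = ∅; then 1 ∈ (Y ∖ S) ∪ (S ∖ Y) but 1 ∉ Y ∖ (S ∪ C).

Only the reverse inclusion holds.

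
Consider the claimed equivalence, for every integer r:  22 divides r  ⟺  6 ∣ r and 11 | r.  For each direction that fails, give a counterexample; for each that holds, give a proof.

(⇒) This fails: take r = 22. Certainly 22 ∣ 22, but 6 ∤ 22.

(⇐) Suppose 6 ∣ r and 11 ∣ r. Any common multiple of 6 and 11 is a multiple of their lcm; here gcd(6, 11) = 1, so lcm(6, 11) = 6·11 = 66, so 66 ∣ r. Since 22 ∣ 66, it follows that 22 ∣ r.

(⇒) fails; (⇐) holds.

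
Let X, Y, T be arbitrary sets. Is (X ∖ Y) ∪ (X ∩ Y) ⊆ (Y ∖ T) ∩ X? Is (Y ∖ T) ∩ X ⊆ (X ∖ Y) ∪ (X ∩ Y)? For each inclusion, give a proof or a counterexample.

Reverse inclusion. Let x ∈ (Y ∖ T) ∩ X. Then x ∈ X ∩ Y and x ∉ T, from which x ∈ (X ∖ Y) ∪ (X ∩ Y).

Forward inclusion. This inclusion fails. Take X = {1}, Y = ∅, T = ∅; then 1 ∈ (X ∖ Y) ∪ (X ∩ Y) but 1 ∉ (Y ∖ T) ∩ X.

(⊆) fails; (⊇) holds.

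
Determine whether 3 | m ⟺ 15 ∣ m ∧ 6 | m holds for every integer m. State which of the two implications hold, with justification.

(⟹) This fails: take m = 3. Certainly 3 ∣ 3, but 15 ∤ 3.

(⟸) Suppose 15 ∣ m and 6 ∣ m. Any common multiple of 15 and 6 is a multiple of their lcm; here lcm(15, 6) = 15·6/gcd(15, 6) = 90/3 = 30, so 30 ∣ m. Since 3 ∣ 30, it follows that 3 ∣ m.

Not equivalent: only (⇐) holds.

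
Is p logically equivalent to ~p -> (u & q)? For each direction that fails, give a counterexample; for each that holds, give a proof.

The forward direction holds; the converse fails.

(⇒) Assume the antecedent. If u is true, the antecedent forces (u = T, p = T, q = F) or (u = T, p = T, q = T), and ~p -> (u & q) holds there. If u is false, the antecedent forces (u = F, p = T, q = F) or (u = F, p = T, q = T), and ~p -> (u & q) holds there. Either way ~p -> (u & q) holds.

(⇐) This fails. Under u = T, p = F, q = T, the left side is false but the right side is true.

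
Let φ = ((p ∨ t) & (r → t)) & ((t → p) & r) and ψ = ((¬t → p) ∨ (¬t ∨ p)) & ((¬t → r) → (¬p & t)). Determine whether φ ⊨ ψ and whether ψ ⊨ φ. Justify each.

Both directions fail.

(⇒) This fails. Under p = T, r = T, t = T, the left side is true but the right side is false.

(⇐) This fails. Under p = F, r = F, t = F, the left side is false but the right side is true.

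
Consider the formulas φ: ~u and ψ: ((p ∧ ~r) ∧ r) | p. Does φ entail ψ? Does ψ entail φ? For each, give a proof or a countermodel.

(⇒) fails and (⇐) fails.

Forward direction. This fails. Under p = F, u = F, r = F, the left side is true but the right side is false.

Converse. This fails. Under p = T, u = T, r = F, the left side is false but the right side is true.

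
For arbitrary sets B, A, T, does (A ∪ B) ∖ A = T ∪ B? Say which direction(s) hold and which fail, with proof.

Forward inclusion. Let x ∈ (A ∪ B) ∖ A. Then either x ∈ B and x ∉ A, T; or x ∈ B ∩ T and x ∉ A. In each case x ∈ T ∪ B, so (A ∪ B) ∖ A ⊆ T ∪ B.

Reverse inclusion. This inclusion fails. Take B = {1}, A = {1}, T = ∅; then 1 ∈ T ∪ B but 1 ∉ (A ∪ B) ∖ A.

Only the forward inclusion holds.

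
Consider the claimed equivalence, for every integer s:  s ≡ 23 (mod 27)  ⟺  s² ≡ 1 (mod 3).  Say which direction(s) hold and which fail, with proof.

Only the forward direction holds.

[⇒] Suppose s ≡ 23 (mod 27). Then s² ≡ 23² = 529 (mod 27), and since 3 ∣ 27, also s² ≡ 1 (mod 3).

[⇐] This fails: take s = 1. Then 1² = 1 ≡ 1 (mod 3), yet 1 ≡ 1 (mod 27), not 23.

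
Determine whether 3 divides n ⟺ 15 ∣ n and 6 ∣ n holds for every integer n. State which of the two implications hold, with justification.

[⇒] This fails: take n = 3. Certainly 3 ∣ 3, but 15 ∤ 3.

[⇐] Suppose 15 ∣ n and 6 ∣ n. Any common multiple of 15 and 6 is a multiple of their lcm; here lcm(15, 6) = 15·6/gcd(15, 6) = 90/3 = 30, so 30 ∣ n. Since 3 ∣ 30, it follows that 3 ∣ n.

The forward direction fails; the converse holds.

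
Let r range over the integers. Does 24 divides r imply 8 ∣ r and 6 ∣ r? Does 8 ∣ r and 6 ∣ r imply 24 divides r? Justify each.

(→) If 24 ∣ r, write r = 24q. Since 24 = 3·8, r = 8·(3q), so 8 ∣ r; and since 24 = 4·6, r = 6·(4q), so 6 ∣ r.

(←) Suppose 8 ∣ r and 6 ∣ r. Any common multiple of 8 and 6 is a multiple of their lcm; here lcm(8, 6) = 8·6/gcd(8, 6) = 48/2 = 24, so 24 ∣ r.

Both directions hold; the statement is true.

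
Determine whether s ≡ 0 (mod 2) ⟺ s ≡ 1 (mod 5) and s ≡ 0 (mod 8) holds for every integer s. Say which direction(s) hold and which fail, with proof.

Only the converse holds.

[⇒] This fails: s = 0 gives 0 ≡ 0 (mod 2) but 0 ≡ 0 (mod 5), so the conjunction on the right does not hold.

[⇐] Conversely, if s ≡ 1 (mod 5) and s ≡ 0 (mod 8), then by the Chinese remainder theorem s ≡ 16 (mod 40). Since 16 ≡ 0 (mod 2) and 2 ∣ 40, we get s ≡ 0 (mod 2).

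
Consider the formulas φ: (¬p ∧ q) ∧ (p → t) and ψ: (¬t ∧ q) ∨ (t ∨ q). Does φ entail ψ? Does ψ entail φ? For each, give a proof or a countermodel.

(⟸) This fails. Under q = F, t = T, p = F, the left side is false but the right side is true.

(⟹) Assume the antecedent. If q is true, (¬t ∧ q) ∨ (t ∨ q) reduces to true regardless of the other variables. If q is false, the antecedent cannot hold. Either way (¬t ∧ q) ∨ (t ∨ q) holds.

The forward direction holds; the converse fails.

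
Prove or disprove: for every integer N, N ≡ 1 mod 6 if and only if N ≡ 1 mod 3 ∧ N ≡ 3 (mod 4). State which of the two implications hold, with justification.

[⇐] If N ≡ 1 (mod 3) and N ≡ 3 (mod 4), then by the Chinese remainder theorem N ≡ 7 (mod 12). Since 7 ≡ 1 (mod 6) and 6 ∣ 12, we get N ≡ 1 (mod 6).

[⇒] This fails: N = 1 gives 1 ≡ 1 (mod 6) but 1 ≡ 1 (mod 4), so the conjunction on the right does not hold.

The forward direction fails; the converse holds.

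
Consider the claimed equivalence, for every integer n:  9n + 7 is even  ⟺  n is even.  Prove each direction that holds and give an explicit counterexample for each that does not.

Neither implication holds.

(→) This fails: n = 3 gives 9n + 7 = 34, which is even, but 3 is odd, not even.

(←) This also fails: n = 4 is even, but 9n + 7 = 43 is odd, not even.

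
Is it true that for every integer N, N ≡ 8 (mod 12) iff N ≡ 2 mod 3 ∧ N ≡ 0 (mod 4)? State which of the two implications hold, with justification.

(⇒) Suppose N ≡ 8 (mod 12); write N = 12j + 8. Since 3 ∣ 12, reducing mod 3 gives N ≡ 8 ≡ 2 (mod 3); since 4 ∣ 12, reducing mod 4 gives N ≡ 8 ≡ 0 (mod 4).

(⇐) Conversely, if N ≡ 2 (mod 3) and N ≡ 0 (mod 4), then by the Chinese remainder theorem N ≡ 8 (mod 12). This is exactly N ≡ 8 (mod 12).

Both directions hold; the statement is true.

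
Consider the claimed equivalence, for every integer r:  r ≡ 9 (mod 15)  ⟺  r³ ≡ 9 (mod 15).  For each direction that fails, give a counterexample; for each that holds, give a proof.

(→) Suppose r ≡ 9 (mod 15). Write r = 15j + 9. Then (15j + 9)³ = 3375j³ + 6075j² + 3645j + 729 = 15(225j³ + 405j² + 243j + 48) + 9, so r³ ≡ 9 (mod 15).

(←) Conversely, suppose r³ ≡ 9 (mod 15). The only residue r in {0, …, 14} with r³ ≡ 9 (mod 15) is r = 9, so r ≡ 9 (mod 15).

The biconditional holds.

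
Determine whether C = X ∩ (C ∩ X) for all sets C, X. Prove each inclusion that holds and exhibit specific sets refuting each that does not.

Only the reverse inclusion holds.

Forward inclusion. This inclusion fails. Take C = {1}, X = ∅; then 1 ∈ C but 1 ∉ X ∩ (C ∩ X).

Reverse inclusion. Let x ∈ X ∩ (C ∩ X). Then x ∈ C ∩ X, from which x ∈ C.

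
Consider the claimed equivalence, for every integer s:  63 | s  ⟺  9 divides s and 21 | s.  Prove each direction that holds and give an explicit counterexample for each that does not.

Forward direction. If 63 ∣ s, write s = 63q. Since 63 = 7·9, s = 9·(7q), so 9 ∣ s; and since 63 = 3·21, s = 21·(3q), so 21 ∣ s.

Converse. Suppose 9 ∣ s and 21 ∣ s. Any common multiple of 9 and 21 is a multiple of their lcm; here lcm(9, 21) = 9·21/gcd(9, 21) = 189/3 = 63, so 63 ∣ s.

The biconditional holds.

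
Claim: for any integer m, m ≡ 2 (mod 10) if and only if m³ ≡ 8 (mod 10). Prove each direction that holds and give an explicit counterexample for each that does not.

Both directions hold; the statement is true.

(←) Suppose m³ ≡ 8 (mod 10). The only residue r in {0, …, 9} with r³ ≡ 8 (mod 10) is r = 2, so m ≡ 2 (mod 10).

(→) Suppose m ≡ 2 (mod 10). Write m = 10j + 2. Then (10j + 2)³ = 1000j³ + 600j² + 120j + 8 = 10(100j³ + 60j² + 12j) + 8, so m³ ≡ 8 (mod 10).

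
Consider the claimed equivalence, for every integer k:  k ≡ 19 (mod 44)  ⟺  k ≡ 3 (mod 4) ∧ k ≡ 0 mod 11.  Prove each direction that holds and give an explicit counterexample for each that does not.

Neither implication holds.

(⟹) This fails: k = 19 gives 19 ≡ 19 (mod 44) but 19 ≡ 8 (mod 11), so the conjunction on the right does not hold.

(⟸) This fails: k = 11 satisfies both congruences on the right (11 ≡ 3 mod 4 and 11 ≡ 0 mod 11) yet 11 ≡ 11 (mod 44), not 19.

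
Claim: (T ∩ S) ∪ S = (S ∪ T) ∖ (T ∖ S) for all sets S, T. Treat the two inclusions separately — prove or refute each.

Both inclusions hold; the sets are equal.

(⊆) Let x ∈ (T ∩ S) ∪ S. Then either x ∈ S and x ∉ T; or x ∈ S ∩ T. In each case x ∈ (S ∪ T) ∖ (T ∖ S), so (T ∩ S) ∪ S ⊆ (S ∪ T) ∖ (T ∖ S).

(⊇) Let x ∈ (S ∪ T) ∖ (T ∖ S). Then either x ∈ S and x ∉ T; or x ∈ S ∩ T. In each case x ∈ (T ∩ S) ∪ S, so (S ∪ T) ∖ (T ∖ S) ⊆ (T ∩ S) ∪ S.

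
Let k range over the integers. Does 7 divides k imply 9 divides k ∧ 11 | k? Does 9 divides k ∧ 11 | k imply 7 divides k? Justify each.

(⟹) This fails: take k = 7. Certainly 7 ∣ 7, but 9 ∤ 7.

(⟸) This fails: take k = 99. Both 9 ∣ 99 and 11 ∣ 99, yet 99 is not a multiple of 7 (since 99 = 14·7 + 1), so 7 ∤ 99.

(⇒) fails and (⇐) fails.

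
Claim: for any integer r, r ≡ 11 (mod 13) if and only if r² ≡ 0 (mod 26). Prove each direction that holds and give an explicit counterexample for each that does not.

(⇒) fails and (⇐) fails.

(⟹) This fails: take r = 11. Then 11 ≡ 11 (mod 13), but 11² = 121 ≡ 17 (mod 26), not 0.

(⟸) This fails: take r = 0. Then 0² = 0 ≡ 0 (mod 26), yet 0 ≡ 0 (mod 13), not 11.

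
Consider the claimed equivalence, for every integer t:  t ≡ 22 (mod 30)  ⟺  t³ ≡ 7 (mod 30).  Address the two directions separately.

Neither direction holds.

(→) This fails: take t = 22. Then 22 ≡ 22 (mod 30), but 22³ = 10648 ≡ 28 (mod 30), not 7.

(←) This fails: take t = 13. Then 13³ = 2197 ≡ 7 (mod 30), yet 13 ≡ 13 (mod 30), not 22.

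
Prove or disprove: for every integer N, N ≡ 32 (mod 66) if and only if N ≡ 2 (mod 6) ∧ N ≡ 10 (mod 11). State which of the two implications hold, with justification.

Both directions hold.

(→) Suppose N ≡ 32 (mod 66); write N = 66j + 32. Since 6 ∣ 66, reducing mod 6 gives N ≡ 32 ≡ 2 (mod 6); since 11 ∣ 66, reducing mod 11 gives N ≡ 32 ≡ 10 (mod 11).

(←) Conversely, if N ≡ 2 (mod 6) and N ≡ 10 (mod 11), then by the Chinese remainder theorem N ≡ 32 (mod 66). This is exactly N ≡ 32 (mod 66).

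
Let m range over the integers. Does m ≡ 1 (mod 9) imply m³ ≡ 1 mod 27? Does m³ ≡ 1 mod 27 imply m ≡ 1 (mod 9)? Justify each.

Equivalent; both directions hold.

(→) Suppose m ≡ 1 (mod 9). Working modulo 27, m ∈ {1, 10, 19}; for each such r, r³ ≡ 1 (mod 27).

(←) Conversely, the residues r modulo 27 with r³ ≡ 1 (mod 27) are exactly {1, 10, 19}, and each is ≡ 1 (mod 9).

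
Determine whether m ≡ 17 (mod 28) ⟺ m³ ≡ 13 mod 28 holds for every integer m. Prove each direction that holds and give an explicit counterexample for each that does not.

The forward direction holds; the converse fails.

(⇒) Suppose m ≡ 17 (mod 28). Write m = 28j + 17. Then (28j + 17)³ = 21952j³ + 39984j² + 24276j + 4913 = 28(784j³ + 1428j² + 867j + 175) + 13, so m³ ≡ 13 (mod 28).

(⇐) This fails: take m = 5. Then 5³ = 125 ≡ 13 (mod 28), yet 5 ≡ 5 (mod 28), not 17.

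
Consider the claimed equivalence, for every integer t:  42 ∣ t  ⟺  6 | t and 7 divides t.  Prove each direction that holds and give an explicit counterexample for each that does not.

(→) If 42 ∣ t, write t = 42q. Since 42 = 7·6, t = 6·(7q), so 6 ∣ t; and since 42 = 6·7, t = 7·(6q), so 7 ∣ t.

(←) Suppose 6 ∣ t and 7 ∣ t. Any common multiple of 6 and 7 is a multiple of their lcm; here gcd(6, 7) = 1, so lcm(6, 7) = 6·7 = 42, so 42 ∣ t.

The biconditional holds.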